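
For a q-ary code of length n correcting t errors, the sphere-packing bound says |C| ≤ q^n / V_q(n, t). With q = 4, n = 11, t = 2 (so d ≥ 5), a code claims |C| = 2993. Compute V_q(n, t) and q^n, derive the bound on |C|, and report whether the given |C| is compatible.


V_q(n, t) = 529, q^n = 4194304, Hamming bound = 7928, |C| = 2993 ≤ bound (satisfied).

Step 1: Compute V_q(n, t) = Σ_{j=0}^2 C(n, j) (q−1)^j.
  j = 0: C(11,0)·(3)^0 = 1·1 = 1.
  j = 1: C(11,1)·(3)^1 = 11·3 = 33.
  j = 2: C(11,2)·(3)^2 = 55·9 = 495.
  V_q(n, t) = 1 + 33 + 495 = 529.
Step 2: q^n = 4^11 = 4194304.
Step 3: Hamming bound ⌊q^n / V_q(n,t)⌋ = ⌊4194304/529⌋ = 7928.
Step 4: Compare |C| = 2993 to 7928: satisfied.
The claimed |C| lies below the Hamming bound.


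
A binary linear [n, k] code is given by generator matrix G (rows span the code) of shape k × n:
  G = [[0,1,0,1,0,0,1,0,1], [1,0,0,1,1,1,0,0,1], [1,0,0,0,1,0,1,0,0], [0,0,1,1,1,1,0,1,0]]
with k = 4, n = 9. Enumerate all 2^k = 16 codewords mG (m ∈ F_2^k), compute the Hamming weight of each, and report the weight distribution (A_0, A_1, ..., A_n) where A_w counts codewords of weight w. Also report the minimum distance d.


Weight distribution: A_0 = 1, A_2 = 1, A_3 = 1, A_4 = 3, A_5 = 6, A_6 = 3, A_7 = 1. Minimum distance d = 2.

Enumerate all 2^4 = 16 messages m ∈ F_2^4.
For each, compute codeword c = mG in F_2^9, then tally its weight.
  m = 0000 → c = 000000000, weight = 0.
  m = 1000 → c = 010100101, weight = 4.
  m = 0100 → c = 100111001, weight = 5.
  m = 1100 → c = 110011100, weight = 5.
  m = 0010 → c = 100010100, weight = 3.
  m = 1010 → c = 110110001, weight = 5.
  m = 0110 → c = 000101101, weight = 4.
  m = 1110 → c = 010001000, weight = 2.
  m = 0001 → c = 001111010, weight = 5.
  m = 1001 → c = 011011111, weight = 7.
  m = 0101 → c = 101000011, weight = 4.
  m = 1101 → c = 111100110, weight = 6.
  m = 0011 → c = 101101110, weight = 6.
  m = 1011 → c = 111001011, weight = 6.
  m = 0111 → c = 001010111, weight = 5.
  m = 1111 → c = 011110010, weight = 5.
Tally weights:
  weight 0: 1 codewords.
  weight 2: 1 codewords.
  weight 3: 1 codewords.
  weight 4: 3 codewords.
  weight 5: 6 codewords.
  weight 6: 3 codewords.
  weight 7: 1 codewords.
Minimum distance d = smallest w > 0 with A_w > 0 = 2.
Sanity: Σ A_w = 16 = 2^4 = 16 ✓.


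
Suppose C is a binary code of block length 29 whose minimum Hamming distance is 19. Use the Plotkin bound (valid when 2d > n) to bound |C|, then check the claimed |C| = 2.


Plotkin bound M ≤ 4; given |C| = 2 ≤ bound (satisfied).

Check applicability: 2d = 38, n = 29.
2d − n = 9 > 0, so Plotkin applies.
Compute d/(2d−n) = 19/9 ≈ 2.1111.
⌊d/(2d−n)⌋ = 2.
Plotkin bound: M ≤ 2·2 = 4.
Given |C| = 2, check: satisfied.
This |C| is below the Plotkin bound.


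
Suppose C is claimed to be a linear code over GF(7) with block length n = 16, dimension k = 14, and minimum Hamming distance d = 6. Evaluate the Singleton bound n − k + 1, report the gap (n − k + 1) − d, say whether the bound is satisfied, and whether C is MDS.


Singleton RHS = n − k + 1 = 3, slack = -3, bound violated (no such code; not MDS).

Singleton bound: d ≤ n − k + 1.
Here n = 16, k = 14, so n − k + 1 = 3.
Given d = 6, check d ≤ 3: NO.
Slack = (n − k + 1) − d = -3.
The slack is negative: d = 6 exceeds n − k + 1 = 3 by 3, so the Singleton bound is violated and no linear [16, 14, 6]_7 code can exist. In particular it is not MDS (MDS requires d = n − k + 1 exactly).
Description: the claimed parameters are [16, 14, 6]_7; such a code would be impossible (violates the Singleton bound).


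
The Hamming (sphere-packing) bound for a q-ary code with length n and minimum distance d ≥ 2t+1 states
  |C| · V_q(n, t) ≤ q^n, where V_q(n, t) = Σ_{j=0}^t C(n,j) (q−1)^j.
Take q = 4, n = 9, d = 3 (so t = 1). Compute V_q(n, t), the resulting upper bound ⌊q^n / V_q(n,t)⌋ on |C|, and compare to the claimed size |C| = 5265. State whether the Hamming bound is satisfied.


V_q(n, t) = 28, q^n = 262144, Hamming bound = 9362, |C| = 5265 ≤ bound (satisfied).

Step 1: Compute V_q(n, t) = Σ_{j=0}^1 C(n, j) (q−1)^j.
  j = 0: C(9,0)·(3)^0 = 1·1 = 1.
  j = 1: C(9,1)·(3)^1 = 9·3 = 27.
  V_q(n, t) = 1 + 27 = 28.
Step 2: q^n = 4^9 = 262144.
Step 3: Hamming bound ⌊q^n / V_q(n,t)⌋ = ⌊262144/28⌋ = 9362.
Step 4: Compare |C| = 5265 to 9362: satisfied.
The claimed |C| lies below the Hamming bound.


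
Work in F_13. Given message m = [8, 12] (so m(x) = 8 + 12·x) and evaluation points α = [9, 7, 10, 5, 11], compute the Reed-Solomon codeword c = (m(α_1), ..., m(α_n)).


c = [12, 1, 11, 3, 10]

Message polynomial: m(x) = 8 + 12·x (mod 13).
For each evaluation point α_i, compute m(α_i) mod 13:
  α_1 = 9: Horner steps 12 → 12, so m(9) = 12.
  α_2 = 7: Horner steps 12 → 1, so m(7) = 1.
  α_3 = 10: Horner steps 12 → 11, so m(10) = 11.
  α_4 = 5: Horner steps 12 → 3, so m(5) = 3.
  α_5 = 11: Horner steps 12 → 10, so m(11) = 10.
Codeword c = [12, 1, 11, 3, 10] ∈ F_13^5.


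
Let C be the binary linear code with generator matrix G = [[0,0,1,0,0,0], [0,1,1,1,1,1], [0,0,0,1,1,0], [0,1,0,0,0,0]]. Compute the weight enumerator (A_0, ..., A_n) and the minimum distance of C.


Weight distribution: A_0 = 1, A_1 = 3, A_2 = 4, A_3 = 4, A_4 = 3, A_5 = 1. Minimum distance d = 1.

Enumerate all 2^4 = 16 messages m ∈ F_2^4.
For each, compute codeword c = mG in F_2^6, then tally its weight.
  m = 0000 → c = 000000, weight = 0.
  m = 1000 → c = 001000, weight = 1.
  m = 0100 → c = 011111, weight = 5.
  m = 1100 → c = 010111, weight = 4.
  m = 0010 → c = 000110, weight = 2.
  m = 1010 → c = 001110, weight = 3.
  m = 0110 → c = 011001, weight = 3.
  m = 1110 → c = 010001, weight = 2.
  m = 0001 → c = 010000, weight = 1.
  m = 1001 → c = 011000, weight = 2.
  m = 0101 → c = 001111, weight = 4.
  m = 1101 → c = 000111, weight = 3.
  m = 0011 → c = 010110, weight = 3.
  m = 1011 → c = 011110, weight = 4.
  m = 0111 → c = 001001, weight = 2.
  m = 1111 → c = 000001, weight = 1.
Tally weights:
  weight 0: 1 codewords.
  weight 1: 3 codewords.
  weight 2: 4 codewords.
  weight 3: 4 codewords.
  weight 4: 3 codewords.
  weight 5: 1 codewords.
Minimum distance d = smallest w > 0 with A_w > 0 = 1.
Sanity: Σ A_w = 16 = 2^4 = 16 ✓.


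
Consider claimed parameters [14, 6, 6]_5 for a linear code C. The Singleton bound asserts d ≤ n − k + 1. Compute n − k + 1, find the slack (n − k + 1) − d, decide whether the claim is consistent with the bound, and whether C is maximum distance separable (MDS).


Singleton RHS = n − k + 1 = 9, slack = 3, bound satisfied, not MDS.

Singleton bound: d ≤ n − k + 1.
Here n = 14, k = 6, so n − k + 1 = 9.
Given d = 6, check d ≤ 9: YES.
Slack = (n − k + 1) − d = 3.
The code is NOT MDS (slack = 3 > 0).
Description: the claimed parameters are [14, 6, 6]_5; such a code would be non-MDS.


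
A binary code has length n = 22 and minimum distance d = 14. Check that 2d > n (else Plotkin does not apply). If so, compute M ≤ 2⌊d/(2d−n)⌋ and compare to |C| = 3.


Plotkin bound M ≤ 4; given |C| = 3 ≤ bound (satisfied).

Check applicability: 2d = 28, n = 22.
2d − n = 6 > 0, so Plotkin applies.
Compute d/(2d−n) = 14/6 ≈ 2.3333.
⌊d/(2d−n)⌋ = 2.
Plotkin bound: M ≤ 2·2 = 4.
Given |C| = 3, check: satisfied.
This |C| is below the Plotkin bound.


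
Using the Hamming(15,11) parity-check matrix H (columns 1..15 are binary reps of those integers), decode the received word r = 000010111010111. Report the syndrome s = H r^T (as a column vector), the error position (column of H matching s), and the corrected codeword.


s = (0, 1, 0, 0)^T, error position = 4, corrected codeword c = 000110111010111

Compute s = H r^T mod 2 one row at a time:
  s_1 = 1 + 1 + 0 + 1 + 0 + 1 + 1 + 1 = 6 ≡ 0 (mod 2).
  s_2 = 0 + 1 + 0 + 1 + 0 + 1 + 1 + 1 = 5 ≡ 1 (mod 2).
  s_3 = 0 + 0 + 0 + 1 + 0 + 1 + 1 + 1 = 4 ≡ 0 (mod 2).
  s_4 = 0 + 0 + 1 + 1 + 1 + 1 + 1 + 1 = 6 ≡ 0 (mod 2).
s = (0, 1, 0, 0)^T — this equals column 4 of H (binary 0100), so error is at position 4.
Correct: flip bit 4 of r = 000010111010111 to get c = 000110111010111.


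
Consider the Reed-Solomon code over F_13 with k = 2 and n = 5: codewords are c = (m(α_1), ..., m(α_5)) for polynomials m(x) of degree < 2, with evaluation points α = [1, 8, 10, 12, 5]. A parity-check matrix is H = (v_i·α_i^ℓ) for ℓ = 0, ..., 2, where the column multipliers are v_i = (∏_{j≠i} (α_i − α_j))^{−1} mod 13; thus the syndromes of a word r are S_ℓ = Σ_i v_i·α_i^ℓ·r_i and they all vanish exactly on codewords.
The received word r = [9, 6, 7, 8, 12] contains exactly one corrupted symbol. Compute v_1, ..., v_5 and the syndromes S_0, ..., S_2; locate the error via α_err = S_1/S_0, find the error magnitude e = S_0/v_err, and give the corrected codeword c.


S = (3, 2, 10), error at position 5, error magnitude e = 1, c = [9, 6, 7, 8, 11].

Step 1: column multipliers v_i = (∏_{j≠i}(α_i − α_j))^{−1} mod 13.
  i = 1 (α = 1): (1−8)(1−10)(1−12)(1−5) = (−7)·(−9)·(−11)·(−4) = 2772 ≡ 3, so v_1 = 3^{−1} = 9 (mod 13).
  i = 2 (α = 8): (8−1)(8−10)(8−12)(8−5) = 7·(−2)·(−4)·3 = 168 ≡ 12, so v_2 = 12^{−1} = 12 (mod 13).
  i = 3 (α = 10): (10−1)(10−8)(10−12)(10−5) = 9·2·(−2)·5 = −180 ≡ 2, so v_3 = 2^{−1} = 7 (mod 13).
  i = 4 (α = 12): (12−1)(12−8)(12−10)(12−5) = 11·4·2·7 = 616 ≡ 5, so v_4 = 5^{−1} = 8 (mod 13).
  i = 5 (α = 5): (5−1)(5−8)(5−10)(5−12) = 4·(−3)·(−5)·(−7) = −420 ≡ 9, so v_5 = 9^{−1} = 3 (mod 13).
  v = [9, 12, 7, 8, 3].
Step 2: syndromes of r = [9, 6, 7, 8, 12] (all sums mod 13).
  S_0 = Σ v_i r_i = 9·9 + 12·6 + 7·7 + 8·8 + 3·12 = 302 ≡ 3.
  S_1 = Σ v_i α_i r_i = 9·1·9 + 12·8·6 + 7·10·7 + 8·12·8 + 3·5·12 = 2095 ≡ 2.
  α_i^2 mod 13 = [1, 12, 9, 1, 12].
  S_2 = Σ v_i α_i^2 r_i = 9·1·9 + 12·12·6 + 7·9·7 + 8·1·8 + 3·12·12 = 1882 ≡ 10.
  S = (3, 2, 10) ≠ 0, so r is not a codeword (an error is present).
Step 3: locate the error. For a single error e at position i, S_ℓ = v_i·e·α_i^ℓ, so α_err = S_1/S_0.
  S_0^{−1} = 3^{−1} = 9 (mod 13), so α_err = 2·9 = 18 ≡ 5 = α_5. Error position i = 5.
  Consistency check: S_2/S_1 = 10·7 = 70 ≡ 5 = α_err ✓ (single-error assumption holds).
Step 4: error magnitude e = S_0/v_5 = S_0·∏_{j≠5}(α_5 − α_j) = 3·9 = 27 ≡ 1 (mod 13).
Step 5: correct position 5: c_5 = r_5 − e = 12 − 1 ≡ 11 (mod 13). Hence c = [9, 6, 7, 8, 11].
  Check: interpolating c through the α_i gives m(x) = 2 + 7·x (degree < 2) with m(α_i) = c_i for every i, so c is indeed a codeword.


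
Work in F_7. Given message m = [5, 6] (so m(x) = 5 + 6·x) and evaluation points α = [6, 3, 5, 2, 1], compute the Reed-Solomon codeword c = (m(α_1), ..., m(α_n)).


c = [6, 2, 0, 3, 4]

Message polynomial: m(x) = 5 + 6·x (mod 7).
For each evaluation point α_i, compute m(α_i) mod 7:
  α_1 = 6: Horner steps 6 → 6, so m(6) = 6.
  α_2 = 3: Horner steps 6 → 2, so m(3) = 2.
  α_3 = 5: Horner steps 6 → 0, so m(5) = 0.
  α_4 = 2: Horner steps 6 → 3, so m(2) = 3.
  α_5 = 1: Horner steps 6 → 4, so m(1) = 4.
Codeword c = [6, 2, 0, 3, 4] ∈ F_7^5.


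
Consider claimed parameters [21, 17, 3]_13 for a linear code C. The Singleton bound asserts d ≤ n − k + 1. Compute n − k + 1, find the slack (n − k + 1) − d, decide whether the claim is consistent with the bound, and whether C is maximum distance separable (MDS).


Singleton RHS = n − k + 1 = 5, slack = 2, bound satisfied, not MDS.

Singleton bound: d ≤ n − k + 1.
Here n = 21, k = 17, so n − k + 1 = 5.
Given d = 3, check d ≤ 5: YES.
Slack = (n − k + 1) − d = 2.
The code is NOT MDS (slack = 2 > 0).
Description: the claimed parameters are [21, 17, 3]_13; such a code would be non-MDS.


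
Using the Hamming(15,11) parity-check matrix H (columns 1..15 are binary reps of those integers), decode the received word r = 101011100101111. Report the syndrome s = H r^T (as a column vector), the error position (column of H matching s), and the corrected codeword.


s = (1, 1, 0, 0)^T, error position = 12, corrected codeword c = 101011100100111

Compute s = H r^T mod 2 one row at a time:
  s_1 = 0 + 0 + 1 + 0 + 1 + 1 + 1 + 1 = 5 ≡ 1 (mod 2).
  s_2 = 0 + 1 + 1 + 1 + 1 + 1 + 1 + 1 = 7 ≡ 1 (mod 2).
  s_3 = 0 + 1 + 1 + 1 + 1 + 0 + 1 + 1 = 6 ≡ 0 (mod 2).
  s_4 = 1 + 1 + 1 + 1 + 0 + 0 + 1 + 1 = 6 ≡ 0 (mod 2).
s = (1, 1, 0, 0)^T — this equals column 12 of H (binary 1100), so error is at position 12.
Correct: flip bit 12 of r = 101011100101111 to get c = 101011100100111.


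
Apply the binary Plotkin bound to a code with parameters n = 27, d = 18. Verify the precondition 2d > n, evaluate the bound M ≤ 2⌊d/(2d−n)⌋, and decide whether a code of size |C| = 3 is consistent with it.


Plotkin bound M ≤ 4; given |C| = 3 ≤ bound (satisfied).

Check applicability: 2d = 36, n = 27.
2d − n = 9 > 0, so Plotkin applies.
Compute d/(2d−n) = 18/9 ≈ 2.0000.
⌊d/(2d−n)⌋ = 2.
Plotkin bound: M ≤ 2·2 = 4.
Given |C| = 3, check: satisfied.
This |C| is below the Plotkin bound.


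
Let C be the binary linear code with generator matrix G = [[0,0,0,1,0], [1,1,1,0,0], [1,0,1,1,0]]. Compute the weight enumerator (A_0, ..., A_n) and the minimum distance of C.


Weight distribution: A_0 = 1, A_1 = 2, A_2 = 2, A_3 = 2, A_4 = 1. Minimum distance d = 1.

Enumerate all 2^3 = 8 messages m ∈ F_2^3.
For each, compute codeword c = mG in F_2^5, then tally its weight.
  m = 000 → c = 00000, weight = 0.
  m = 100 → c = 00010, weight = 1.
  m = 010 → c = 11100, weight = 3.
  m = 110 → c = 11110, weight = 4.
  m = 001 → c = 10110, weight = 3.
  m = 101 → c = 10100, weight = 2.
  m = 011 → c = 01010, weight = 2.
  m = 111 → c = 01000, weight = 1.
Tally weights:
  weight 0: 1 codewords.
  weight 1: 2 codewords.
  weight 2: 2 codewords.
  weight 3: 2 codewords.
  weight 4: 1 codewords.
Minimum distance d = smallest w > 0 with A_w > 0 = 1.
Sanity: Σ A_w = 8 = 2^3 = 8 ✓.


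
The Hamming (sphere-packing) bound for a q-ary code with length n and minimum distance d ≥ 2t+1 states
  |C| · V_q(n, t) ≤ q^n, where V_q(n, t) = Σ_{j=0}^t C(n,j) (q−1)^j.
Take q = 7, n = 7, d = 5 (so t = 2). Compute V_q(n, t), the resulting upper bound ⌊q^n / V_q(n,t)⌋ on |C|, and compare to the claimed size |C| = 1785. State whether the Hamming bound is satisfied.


V_q(n, t) = 799, q^n = 823543, Hamming bound = 1030, |C| = 1785 > bound (violated).

Step 1: Compute V_q(n, t) = Σ_{j=0}^2 C(n, j) (q−1)^j.
  j = 0: C(7,0)·(6)^0 = 1·1 = 1.
  j = 1: C(7,1)·(6)^1 = 7·6 = 42.
  j = 2: C(7,2)·(6)^2 = 21·36 = 756.
  V_q(n, t) = 1 + 42 + 756 = 799.
Step 2: q^n = 7^7 = 823543.
Step 3: Hamming bound ⌊q^n / V_q(n,t)⌋ = ⌊823543/799⌋ = 1030.
Step 4: Compare |C| = 1785 to 1030: violated.
The claimed |C| lies above the Hamming bound, so no 7-ary code of length 7 with d ≥ 5 can have 1785 codewords.


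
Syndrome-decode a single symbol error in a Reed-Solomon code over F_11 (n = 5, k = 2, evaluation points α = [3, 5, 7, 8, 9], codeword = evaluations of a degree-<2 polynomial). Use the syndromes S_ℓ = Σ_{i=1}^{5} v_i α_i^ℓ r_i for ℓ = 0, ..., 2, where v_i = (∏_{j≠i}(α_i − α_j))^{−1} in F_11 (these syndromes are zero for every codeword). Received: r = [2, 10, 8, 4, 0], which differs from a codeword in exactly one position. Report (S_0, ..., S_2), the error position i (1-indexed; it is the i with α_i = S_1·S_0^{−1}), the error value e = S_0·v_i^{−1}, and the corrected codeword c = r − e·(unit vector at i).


S = (7, 2, 10), error at position 2, error magnitude e = 5, c = [2, 5, 8, 4, 0].

Step 1: column multipliers v_i = (∏_{j≠i}(α_i − α_j))^{−1} mod 11.
  i = 1 (α = 3): (3−5)(3−7)(3−8)(3−9) = (−2)·(−4)·(−5)·(−6) = 240 ≡ 9, so v_1 = 9^{−1} = 5 (mod 11).
  i = 2 (α = 5): (5−3)(5−7)(5−8)(5−9) = 2·(−2)·(−3)·(−4) = −48 ≡ 7, so v_2 = 7^{−1} = 8 (mod 11).
  i = 3 (α = 7): (7−3)(7−5)(7−8)(7−9) = 4·2·(−1)·(−2) = 16 ≡ 5, so v_3 = 5^{−1} = 9 (mod 11).
  i = 4 (α = 8): (8−3)(8−5)(8−7)(8−9) = 5·3·1·(−1) = −15 ≡ 7, so v_4 = 7^{−1} = 8 (mod 11).
  i = 5 (α = 9): (9−3)(9−5)(9−7)(9−8) = 6·4·2·1 = 48 ≡ 4, so v_5 = 4^{−1} = 3 (mod 11).
  v = [5, 8, 9, 8, 3].
Step 2: syndromes of r = [2, 10, 8, 4, 0] (all sums mod 11).
  S_0 = Σ v_i r_i = 5·2 + 8·10 + 9·8 + 8·4 + 3·0 = 194 ≡ 7.
  S_1 = Σ v_i α_i r_i = 5·3·2 + 8·5·10 + 9·7·8 + 8·8·4 + 3·9·0 = 1190 ≡ 2.
  α_i^2 mod 11 = [9, 3, 5, 9, 4].
  S_2 = Σ v_i α_i^2 r_i = 5·9·2 + 8·3·10 + 9·5·8 + 8·9·4 + 3·4·0 = 978 ≡ 10.
  S = (7, 2, 10) ≠ 0, so r is not a codeword (an error is present).
Step 3: locate the error. For a single error e at position i, S_ℓ = v_i·e·α_i^ℓ, so α_err = S_1/S_0.
  S_0^{−1} = 7^{−1} = 8 (mod 11), so α_err = 2·8 = 16 ≡ 5 = α_2. Error position i = 2.
  Consistency check: S_2/S_1 = 10·6 = 60 ≡ 5 = α_err ✓ (single-error assumption holds).
Step 4: error magnitude e = S_0/v_2 = S_0·∏_{j≠2}(α_2 − α_j) = 7·7 = 49 ≡ 5 (mod 11).
Step 5: correct position 2: c_2 = r_2 − e = 10 − 5 ≡ 5 (mod 11). Hence c = [2, 5, 8, 4, 0].
  Check: interpolating c through the α_i gives m(x) = 3 + 7·x (degree < 2) with m(α_i) = c_i for every i, so c is indeed a codeword.


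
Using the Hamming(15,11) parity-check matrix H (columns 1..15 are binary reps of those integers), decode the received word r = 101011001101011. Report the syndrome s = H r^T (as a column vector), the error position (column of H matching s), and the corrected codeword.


s = (1, 1, 1, 1)^T, error position = 15, corrected codeword c = 101011001101010

Compute s = H r^T mod 2 one row at a time:
  s_1 = 0 + 1 + 1 + 0 + 1 + 0 + 1 + 1 = 5 ≡ 1 (mod 2).
  s_2 = 0 + 1 + 1 + 0 + 1 + 0 + 1 + 1 = 5 ≡ 1 (mod 2).
  s_3 = 0 + 1 + 1 + 0 + 1 + 0 + 1 + 1 = 5 ≡ 1 (mod 2).
  s_4 = 1 + 1 + 1 + 0 + 1 + 0 + 0 + 1 = 5 ≡ 1 (mod 2).
s = (1, 1, 1, 1)^T — this equals column 15 of H (binary 1111), so error is at position 15.
Correct: flip bit 15 of r = 101011001101011 to get c = 101011001101010.


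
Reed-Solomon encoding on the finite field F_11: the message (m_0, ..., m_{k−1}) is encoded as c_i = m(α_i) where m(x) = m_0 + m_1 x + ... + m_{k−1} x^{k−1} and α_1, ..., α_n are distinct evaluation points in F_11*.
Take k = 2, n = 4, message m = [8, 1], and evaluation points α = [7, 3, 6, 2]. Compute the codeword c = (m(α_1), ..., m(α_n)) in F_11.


c = [4, 0, 3, 10]

Message polynomial: m(x) = 8 + 1·x (mod 11).
For each evaluation point α_i, compute m(α_i) mod 11:
  α_1 = 7: Horner steps 1 → 4, so m(7) = 4.
  α_2 = 3: Horner steps 1 → 0, so m(3) = 0.
  α_3 = 6: Horner steps 1 → 3, so m(6) = 3.
  α_4 = 2: Horner steps 1 → 10, so m(2) = 10.
Codeword c = [4, 0, 3, 10] ∈ F_11^4.


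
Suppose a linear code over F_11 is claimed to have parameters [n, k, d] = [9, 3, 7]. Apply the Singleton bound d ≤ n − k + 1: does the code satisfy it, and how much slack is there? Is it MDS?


Singleton RHS = n − k + 1 = 7, slack = 0, bound satisfied, MDS.

Singleton bound: d ≤ n − k + 1.
Here n = 9, k = 3, so n − k + 1 = 7.
Given d = 7, check d ≤ 7: YES.
Slack = (n − k + 1) − d = 0.
The code is MDS (slack = 0).
Description: the claimed parameters are [9, 3, 7]_11; such a code would be MDS (meets Singleton bound).


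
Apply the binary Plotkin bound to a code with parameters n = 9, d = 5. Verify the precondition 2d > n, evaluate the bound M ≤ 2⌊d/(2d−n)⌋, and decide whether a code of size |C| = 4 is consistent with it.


Plotkin bound M ≤ 10; given |C| = 4 ≤ bound (satisfied).

Check applicability: 2d = 10, n = 9.
2d − n = 1 > 0, so Plotkin applies.
Compute d/(2d−n) = 5/1 ≈ 5.0000.
⌊d/(2d−n)⌋ = 5.
Plotkin bound: M ≤ 2·5 = 10.
Given |C| = 4, check: satisfied.
This |C| is below the Plotkin bound.


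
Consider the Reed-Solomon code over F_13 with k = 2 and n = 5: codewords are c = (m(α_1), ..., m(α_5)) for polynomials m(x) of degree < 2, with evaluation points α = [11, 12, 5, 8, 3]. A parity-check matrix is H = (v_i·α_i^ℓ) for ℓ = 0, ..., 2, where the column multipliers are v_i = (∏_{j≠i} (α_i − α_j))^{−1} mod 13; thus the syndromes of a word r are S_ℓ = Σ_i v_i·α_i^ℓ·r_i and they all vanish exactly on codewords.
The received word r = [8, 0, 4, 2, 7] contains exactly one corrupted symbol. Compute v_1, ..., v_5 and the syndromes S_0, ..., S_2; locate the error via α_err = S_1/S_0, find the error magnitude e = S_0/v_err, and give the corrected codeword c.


S = (2, 3, 11), error at position 4, error magnitude e = 9, c = [8, 0, 4, 6, 7].

Step 1: column multipliers v_i = (∏_{j≠i}(α_i − α_j))^{−1} mod 13.
  i = 1 (α = 11): (11−12)(11−5)(11−8)(11−3) = (−1)·6·3·8 = −144 ≡ 12, so v_1 = 12^{−1} = 12 (mod 13).
  i = 2 (α = 12): (12−11)(12−5)(12−8)(12−3) = 1·7·4·9 = 252 ≡ 5, so v_2 = 5^{−1} = 8 (mod 13).
  i = 3 (α = 5): (5−11)(5−12)(5−8)(5−3) = (−6)·(−7)·(−3)·2 = −252 ≡ 8, so v_3 = 8^{−1} = 5 (mod 13).
  i = 4 (α = 8): (8−11)(8−12)(8−5)(8−3) = (−3)·(−4)·3·5 = 180 ≡ 11, so v_4 = 11^{−1} = 6 (mod 13).
  i = 5 (α = 3): (3−11)(3−12)(3−5)(3−8) = (−8)·(−9)·(−2)·(−5) = 720 ≡ 5, so v_5 = 5^{−1} = 8 (mod 13).
  v = [12, 8, 5, 6, 8].
Step 2: syndromes of r = [8, 0, 4, 2, 7] (all sums mod 13).
  S_0 = Σ v_i r_i = 12·8 + 8·0 + 5·4 + 6·2 + 8·7 = 184 ≡ 2.
  S_1 = Σ v_i α_i r_i = 12·11·8 + 8·12·0 + 5·5·4 + 6·8·2 + 8·3·7 = 1420 ≡ 3.
  α_i^2 mod 13 = [4, 1, 12, 12, 9].
  S_2 = Σ v_i α_i^2 r_i = 12·4·8 + 8·1·0 + 5·12·4 + 6·12·2 + 8·9·7 = 1272 ≡ 11.
  S = (2, 3, 11) ≠ 0, so r is not a codeword (an error is present).
Step 3: locate the error. For a single error e at position i, S_ℓ = v_i·e·α_i^ℓ, so α_err = S_1/S_0.
  S_0^{−1} = 2^{−1} = 7 (mod 13), so α_err = 3·7 = 21 ≡ 8 = α_4. Error position i = 4.
  Consistency check: S_2/S_1 = 11·9 = 99 ≡ 8 = α_err ✓ (single-error assumption holds).
Step 4: error magnitude e = S_0/v_4 = S_0·∏_{j≠4}(α_4 − α_j) = 2·11 = 22 ≡ 9 (mod 13).
Step 5: correct position 4: c_4 = r_4 − e = 2 − 9 ≡ 6 (mod 13). Hence c = [8, 0, 4, 6, 7].
  Check: interpolating c through the α_i gives m(x) = 5 + 5·x (degree < 2) with m(α_i) = c_i for every i, so c is indeed a codeword.


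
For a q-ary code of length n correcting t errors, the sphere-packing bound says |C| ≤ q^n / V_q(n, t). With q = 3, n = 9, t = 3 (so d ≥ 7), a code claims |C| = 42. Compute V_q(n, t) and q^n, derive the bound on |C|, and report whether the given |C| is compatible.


V_q(n, t) = 835, q^n = 19683, Hamming bound = 23, |C| = 42 > bound (violated).

Step 1: Compute V_q(n, t) = Σ_{j=0}^3 C(n, j) (q−1)^j.
  j = 0: C(9,0)·(2)^0 = 1·1 = 1.
  j = 1: C(9,1)·(2)^1 = 9·2 = 18.
  j = 2: C(9,2)·(2)^2 = 36·4 = 144.
  j = 3: C(9,3)·(2)^3 = 84·8 = 672.
  V_q(n, t) = 1 + 18 + 144 + 672 = 835.
Step 2: q^n = 3^9 = 19683.
Step 3: Hamming bound ⌊q^n / V_q(n,t)⌋ = ⌊19683/835⌋ = 23.
Step 4: Compare |C| = 42 to 23: violated.
The claimed |C| lies above the Hamming bound, so no 3-ary code of length 9 with d ≥ 7 can have 42 codewords.


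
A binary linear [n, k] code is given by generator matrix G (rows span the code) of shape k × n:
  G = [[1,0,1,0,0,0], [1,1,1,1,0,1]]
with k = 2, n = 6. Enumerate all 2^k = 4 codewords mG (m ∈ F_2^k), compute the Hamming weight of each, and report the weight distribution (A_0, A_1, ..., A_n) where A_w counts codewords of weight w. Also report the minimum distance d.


Weight distribution: A_0 = 1, A_2 = 1, A_3 = 1, A_5 = 1. Minimum distance d = 2.

Enumerate all 2^2 = 4 messages m ∈ F_2^2.
For each, compute codeword c = mG in F_2^6, then tally its weight.
  m = 00 → c = 000000, weight = 0.
  m = 10 → c = 101000, weight = 2.
  m = 01 → c = 111101, weight = 5.
  m = 11 → c = 010101, weight = 3.
Tally weights:
  weight 0: 1 codewords.
  weight 2: 1 codewords.
  weight 3: 1 codewords.
  weight 5: 1 codewords.
Minimum distance d = smallest w > 0 with A_w > 0 = 2.
Sanity: Σ A_w = 4 = 2^2 = 4 ✓.


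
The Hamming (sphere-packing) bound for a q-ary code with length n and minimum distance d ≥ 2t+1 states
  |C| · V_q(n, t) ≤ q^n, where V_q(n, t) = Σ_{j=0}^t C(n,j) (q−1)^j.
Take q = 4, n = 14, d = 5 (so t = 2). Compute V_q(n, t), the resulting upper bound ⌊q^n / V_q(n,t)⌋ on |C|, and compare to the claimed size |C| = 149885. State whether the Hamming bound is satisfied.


V_q(n, t) = 862, q^n = 268435456, Hamming bound = 311410, |C| = 149885 ≤ bound (satisfied).

Step 1: Compute V_q(n, t) = Σ_{j=0}^2 C(n, j) (q−1)^j.
  j = 0: C(14,0)·(3)^0 = 1·1 = 1.
  j = 1: C(14,1)·(3)^1 = 14·3 = 42.
  j = 2: C(14,2)·(3)^2 = 91·9 = 819.
  V_q(n, t) = 1 + 42 + 819 = 862.
Step 2: q^n = 4^14 = 268435456.
Step 3: Hamming bound ⌊q^n / V_q(n,t)⌋ = ⌊268435456/862⌋ = 311410.
Step 4: Compare |C| = 149885 to 311410: satisfied.
The claimed |C| lies below the Hamming bound.


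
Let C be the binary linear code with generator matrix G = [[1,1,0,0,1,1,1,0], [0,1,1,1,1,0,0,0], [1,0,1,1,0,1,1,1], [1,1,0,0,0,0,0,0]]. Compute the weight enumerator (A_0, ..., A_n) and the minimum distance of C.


Weight distribution: A_0 = 1, A_1 = 1, A_2 = 1, A_3 = 2, A_4 = 3, A_5 = 5, A_6 = 3. Minimum distance d = 1.

Enumerate all 2^4 = 16 messages m ∈ F_2^4.
For each, compute codeword c = mG in F_2^8, then tally its weight.
  m = 0000 → c = 00000000, weight = 0.
  m = 1000 → c = 11001110, weight = 5.
  m = 0100 → c = 01111000, weight = 4.
  m = 1100 → c = 10110110, weight = 5.
  m = 0010 → c = 10110111, weight = 6.
  m = 1010 → c = 01111001, weight = 5.
  m = 0110 → c = 11001111, weight = 6.
  m = 1110 → c = 00000001, weight = 1.
  m = 0001 → c = 11000000, weight = 2.
  m = 1001 → c = 00001110, weight = 3.
  m = 0101 → c = 10111000, weight = 4.
  m = 1101 → c = 01110110, weight = 5.
  m = 0011 → c = 01110111, weight = 6.
  m = 1011 → c = 10111001, weight = 5.
  m = 0111 → c = 00001111, weight = 4.
  m = 1111 → c = 11000001, weight = 3.
Tally weights:
  weight 0: 1 codewords.
  weight 1: 1 codewords.
  weight 2: 1 codewords.
  weight 3: 2 codewords.
  weight 4: 3 codewords.
  weight 5: 5 codewords.
  weight 6: 3 codewords.
Minimum distance d = smallest w > 0 with A_w > 0 = 1.
Sanity: Σ A_w = 16 = 2^4 = 16 ✓.


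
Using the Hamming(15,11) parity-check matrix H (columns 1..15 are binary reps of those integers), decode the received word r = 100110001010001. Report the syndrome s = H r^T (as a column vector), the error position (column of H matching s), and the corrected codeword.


s = (1, 1, 0, 1)^T, error position = 13, corrected codeword c = 100110001010101

Compute s = H r^T mod 2 one row at a time:
  s_1 = 0 + 1 + 0 + 1 + 0 + 0 + 0 + 1 = 3 ≡ 1 (mod 2).
  s_2 = 1 + 1 + 0 + 0 + 0 + 0 + 0 + 1 = 3 ≡ 1 (mod 2).
  s_3 = 0 + 0 + 0 + 0 + 0 + 1 + 0 + 1 = 2 ≡ 0 (mod 2).
  s_4 = 1 + 0 + 1 + 0 + 1 + 1 + 0 + 1 = 5 ≡ 1 (mod 2).
s = (1, 1, 0, 1)^T — this equals column 13 of H (binary 1101), so error is at position 13.
Correct: flip bit 13 of r = 100110001010001 to get c = 100110001010101.


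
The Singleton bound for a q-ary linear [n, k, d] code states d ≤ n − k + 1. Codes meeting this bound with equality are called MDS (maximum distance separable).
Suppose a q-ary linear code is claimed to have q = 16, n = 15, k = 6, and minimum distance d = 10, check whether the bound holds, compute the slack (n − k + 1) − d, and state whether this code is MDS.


Singleton RHS = n − k + 1 = 10, slack = 0, bound satisfied, MDS.

Singleton bound: d ≤ n − k + 1.
Here n = 15, k = 6, so n − k + 1 = 10.
Given d = 10, check d ≤ 10: YES.
Slack = (n − k + 1) − d = 0.
The code is MDS (slack = 0).
Description: the claimed parameters are [15, 6, 10]_16; such a code would be MDS (meets Singleton bound).


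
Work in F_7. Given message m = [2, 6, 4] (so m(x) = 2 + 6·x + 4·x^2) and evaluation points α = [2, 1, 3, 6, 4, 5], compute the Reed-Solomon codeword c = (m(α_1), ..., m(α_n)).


c = [2, 5, 0, 0, 6, 6]

Message polynomial: m(x) = 2 + 6·x + 4·x^2 (mod 7).
For each evaluation point α_i, compute m(α_i) mod 7:
  α_1 = 2: Horner steps 4 → 0 → 2, so m(2) = 2.
  α_2 = 1: Horner steps 4 → 3 → 5, so m(1) = 5.
  α_3 = 3: Horner steps 4 → 4 → 0, so m(3) = 0.
  α_4 = 6: Horner steps 4 → 2 → 0, so m(6) = 0.
  α_5 = 4: Horner steps 4 → 1 → 6, so m(4) = 6.
  α_6 = 5: Horner steps 4 → 5 → 6, so m(5) = 6.
Codeword c = [2, 5, 0, 0, 6, 6] ∈ F_7^6.


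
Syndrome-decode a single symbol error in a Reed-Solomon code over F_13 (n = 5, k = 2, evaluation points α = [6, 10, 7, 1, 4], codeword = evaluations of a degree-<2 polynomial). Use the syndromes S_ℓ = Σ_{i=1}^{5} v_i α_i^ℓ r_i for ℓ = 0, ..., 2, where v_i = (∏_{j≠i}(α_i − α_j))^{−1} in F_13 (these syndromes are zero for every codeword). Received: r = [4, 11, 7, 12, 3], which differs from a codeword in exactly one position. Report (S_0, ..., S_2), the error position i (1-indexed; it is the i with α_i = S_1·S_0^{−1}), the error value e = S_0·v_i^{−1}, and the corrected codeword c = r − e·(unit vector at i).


S = (7, 3, 5), error at position 1, error magnitude e = 7, c = [10, 11, 7, 12, 3].

Step 1: column multipliers v_i = (∏_{j≠i}(α_i − α_j))^{−1} mod 13.
  i = 1 (α = 6): (6−10)(6−7)(6−1)(6−4) = (−4)·(−1)·5·2 = 40 ≡ 1, so v_1 = 1^{−1} = 1 (mod 13).
  i = 2 (α = 10): (10−6)(10−7)(10−1)(10−4) = 4·3·9·6 = 648 ≡ 11, so v_2 = 11^{−1} = 6 (mod 13).
  i = 3 (α = 7): (7−6)(7−10)(7−1)(7−4) = 1·(−3)·6·3 = −54 ≡ 11, so v_3 = 11^{−1} = 6 (mod 13).
  i = 4 (α = 1): (1−6)(1−10)(1−7)(1−4) = (−5)·(−9)·(−6)·(−3) = 810 ≡ 4, so v_4 = 4^{−1} = 10 (mod 13).
  i = 5 (α = 4): (4−6)(4−10)(4−7)(4−1) = (−2)·(−6)·(−3)·3 = −108 ≡ 9, so v_5 = 9^{−1} = 3 (mod 13).
  v = [1, 6, 6, 10, 3].
Step 2: syndromes of r = [4, 11, 7, 12, 3] (all sums mod 13).
  S_0 = Σ v_i r_i = 1·4 + 6·11 + 6·7 + 10·12 + 3·3 = 241 ≡ 7.
  S_1 = Σ v_i α_i r_i = 1·6·4 + 6·10·11 + 6·7·7 + 10·1·12 + 3·4·3 = 1134 ≡ 3.
  α_i^2 mod 13 = [10, 9, 10, 1, 3].
  S_2 = Σ v_i α_i^2 r_i = 1·10·4 + 6·9·11 + 6·10·7 + 10·1·12 + 3·3·3 = 1201 ≡ 5.
  S = (7, 3, 5) ≠ 0, so r is not a codeword (an error is present).
Step 3: locate the error. For a single error e at position i, S_ℓ = v_i·e·α_i^ℓ, so α_err = S_1/S_0.
  S_0^{−1} = 7^{−1} = 2 (mod 13), so α_err = 3·2 = 6 ≡ 6 = α_1. Error position i = 1.
  Consistency check: S_2/S_1 = 5·9 = 45 ≡ 6 = α_err ✓ (single-error assumption holds).
Step 4: error magnitude e = S_0/v_1 = S_0·∏_{j≠1}(α_1 − α_j) = 7·1 = 7 ≡ 7 (mod 13).
Step 5: correct position 1: c_1 = r_1 − e = 4 − 7 ≡ 10 (mod 13). Hence c = [10, 11, 7, 12, 3].
  Check: interpolating c through the α_i gives m(x) = 2 + 10·x (degree < 2) with m(α_i) = c_i for every i, so c is indeed a codeword.


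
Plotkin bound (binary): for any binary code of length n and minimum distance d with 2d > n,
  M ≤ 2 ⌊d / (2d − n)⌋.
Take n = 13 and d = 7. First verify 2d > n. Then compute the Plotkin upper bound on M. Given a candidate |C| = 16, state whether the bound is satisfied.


Plotkin bound M ≤ 14; given |C| = 16 > bound (violated).

Check applicability: 2d = 14, n = 13.
2d − n = 1 > 0, so Plotkin applies.
Compute d/(2d−n) = 7/1 ≈ 7.0000.
⌊d/(2d−n)⌋ = 7.
Plotkin bound: M ≤ 2·7 = 14.
Given |C| = 16, check: VIOLATED.
This |C| is above the Plotkin bound, so no binary code with n = 13, d = 7 and 16 codewords exists.


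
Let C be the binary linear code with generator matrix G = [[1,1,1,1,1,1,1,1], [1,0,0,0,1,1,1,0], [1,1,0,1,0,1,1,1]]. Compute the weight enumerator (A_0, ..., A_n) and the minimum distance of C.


Weight distribution: A_0 = 1, A_2 = 1, A_4 = 4, A_6 = 1, A_8 = 1. Minimum distance d = 2.

Enumerate all 2^3 = 8 messages m ∈ F_2^3.
For each, compute codeword c = mG in F_2^8, then tally its weight.
  m = 000 → c = 00000000, weight = 0.
  m = 100 → c = 11111111, weight = 8.
  m = 010 → c = 10001110, weight = 4.
  m = 110 → c = 01110001, weight = 4.
  m = 001 → c = 11010111, weight = 6.
  m = 101 → c = 00101000, weight = 2.
  m = 011 → c = 01011001, weight = 4.
  m = 111 → c = 10100110, weight = 4.
Tally weights:
  weight 0: 1 codewords.
  weight 2: 1 codewords.
  weight 4: 4 codewords.
  weight 6: 1 codewords.
  weight 8: 1 codewords.
Minimum distance d = smallest w > 0 with A_w > 0 = 2.
Sanity: Σ A_w = 8 = 2^3 = 8 ✓.


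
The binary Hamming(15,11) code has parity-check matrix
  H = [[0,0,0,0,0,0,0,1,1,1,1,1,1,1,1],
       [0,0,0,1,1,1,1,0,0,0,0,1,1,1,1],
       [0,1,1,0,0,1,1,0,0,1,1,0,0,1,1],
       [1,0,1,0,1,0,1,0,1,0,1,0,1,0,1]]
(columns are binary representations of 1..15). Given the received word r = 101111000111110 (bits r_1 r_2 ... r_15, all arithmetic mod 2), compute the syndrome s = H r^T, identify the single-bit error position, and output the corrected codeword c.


s = (1, 0, 1, 1)^T, error position = 11, corrected codeword c = 101111000101110

Compute s = H r^T mod 2 one row at a time:
  s_1 = 0 + 0 + 1 + 1 + 1 + 1 + 1 + 0 = 5 ≡ 1 (mod 2).
  s_2 = 1 + 1 + 1 + 0 + 1 + 1 + 1 + 0 = 6 ≡ 0 (mod 2).
  s_3 = 0 + 1 + 1 + 0 + 1 + 1 + 1 + 0 = 5 ≡ 1 (mod 2).
  s_4 = 1 + 1 + 1 + 0 + 0 + 1 + 1 + 0 = 5 ≡ 1 (mod 2).
s = (1, 0, 1, 1)^T — this equals column 11 of H (binary 1011), so error is at position 11.
Correct: flip bit 11 of r = 101111000111110 to get c = 101111000101110.


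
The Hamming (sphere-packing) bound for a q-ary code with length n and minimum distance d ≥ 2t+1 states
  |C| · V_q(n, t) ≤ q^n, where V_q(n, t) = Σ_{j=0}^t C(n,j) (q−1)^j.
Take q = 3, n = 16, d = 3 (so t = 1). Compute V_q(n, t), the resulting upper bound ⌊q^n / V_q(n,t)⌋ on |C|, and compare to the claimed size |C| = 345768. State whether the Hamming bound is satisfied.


V_q(n, t) = 33, q^n = 43046721, Hamming bound = 1304446, |C| = 345768 ≤ bound (satisfied).

Step 1: Compute V_q(n, t) = Σ_{j=0}^1 C(n, j) (q−1)^j.
  j = 0: C(16,0)·(2)^0 = 1·1 = 1.
  j = 1: C(16,1)·(2)^1 = 16·2 = 32.
  V_q(n, t) = 1 + 32 = 33.
Step 2: q^n = 3^16 = 43046721.
Step 3: Hamming bound ⌊q^n / V_q(n,t)⌋ = ⌊43046721/33⌋ = 1304446.
Step 4: Compare |C| = 345768 to 1304446: satisfied.
The claimed |C| lies below the Hamming bound.


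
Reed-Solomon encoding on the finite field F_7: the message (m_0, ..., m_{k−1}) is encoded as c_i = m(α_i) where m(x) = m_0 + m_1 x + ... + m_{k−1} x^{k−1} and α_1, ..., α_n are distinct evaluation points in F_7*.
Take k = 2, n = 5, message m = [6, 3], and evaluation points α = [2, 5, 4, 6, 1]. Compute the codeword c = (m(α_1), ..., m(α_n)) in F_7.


c = [5, 0, 4, 3, 2]

Message polynomial: m(x) = 6 + 3·x (mod 7).
For each evaluation point α_i, compute m(α_i) mod 7:
  α_1 = 2: Horner steps 3 → 5, so m(2) = 5.
  α_2 = 5: Horner steps 3 → 0, so m(5) = 0.
  α_3 = 4: Horner steps 3 → 4, so m(4) = 4.
  α_4 = 6: Horner steps 3 → 3, so m(6) = 3.
  α_5 = 1: Horner steps 3 → 2, so m(1) = 2.
Codeword c = [5, 0, 4, 3, 2] ∈ F_7^5.


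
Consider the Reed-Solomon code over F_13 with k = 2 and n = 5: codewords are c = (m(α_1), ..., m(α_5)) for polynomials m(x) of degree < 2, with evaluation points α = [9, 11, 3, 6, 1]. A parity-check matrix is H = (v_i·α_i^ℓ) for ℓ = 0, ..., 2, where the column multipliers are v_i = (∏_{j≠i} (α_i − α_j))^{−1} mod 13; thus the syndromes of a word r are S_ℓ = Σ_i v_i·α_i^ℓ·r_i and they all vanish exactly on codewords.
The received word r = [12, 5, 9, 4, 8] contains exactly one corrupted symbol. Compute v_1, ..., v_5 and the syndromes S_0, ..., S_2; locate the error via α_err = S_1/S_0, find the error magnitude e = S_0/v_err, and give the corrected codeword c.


S = (10, 6, 1), error at position 2, error magnitude e = 5, c = [12, 0, 9, 4, 8].

Step 1: column multipliers v_i = (∏_{j≠i}(α_i − α_j))^{−1} mod 13.
  i = 1 (α = 9): (9−11)(9−3)(9−6)(9−1) = (−2)·6·3·8 = −288 ≡ 11, so v_1 = 11^{−1} = 6 (mod 13).
  i = 2 (α = 11): (11−9)(11−3)(11−6)(11−1) = 2·8·5·10 = 800 ≡ 7, so v_2 = 7^{−1} = 2 (mod 13).
  i = 3 (α = 3): (3−9)(3−11)(3−6)(3−1) = (−6)·(−8)·(−3)·2 = −288 ≡ 11, so v_3 = 11^{−1} = 6 (mod 13).
  i = 4 (α = 6): (6−9)(6−11)(6−3)(6−1) = (−3)·(−5)·3·5 = 225 ≡ 4, so v_4 = 4^{−1} = 10 (mod 13).
  i = 5 (α = 1): (1−9)(1−11)(1−3)(1−6) = (−8)·(−10)·(−2)·(−5) = 800 ≡ 7, so v_5 = 7^{−1} = 2 (mod 13).
  v = [6, 2, 6, 10, 2].
Step 2: syndromes of r = [12, 5, 9, 4, 8] (all sums mod 13).
  S_0 = Σ v_i r_i = 6·12 + 2·5 + 6·9 + 10·4 + 2·8 = 192 ≡ 10.
  S_1 = Σ v_i α_i r_i = 6·9·12 + 2·11·5 + 6·3·9 + 10·6·4 + 2·1·8 = 1176 ≡ 6.
  α_i^2 mod 13 = [3, 4, 9, 10, 1].
  S_2 = Σ v_i α_i^2 r_i = 6·3·12 + 2·4·5 + 6·9·9 + 10·10·4 + 2·1·8 = 1158 ≡ 1.
  S = (10, 6, 1) ≠ 0, so r is not a codeword (an error is present).
Step 3: locate the error. For a single error e at position i, S_ℓ = v_i·e·α_i^ℓ, so α_err = S_1/S_0.
  S_0^{−1} = 10^{−1} = 4 (mod 13), so α_err = 6·4 = 24 ≡ 11 = α_2. Error position i = 2.
  Consistency check: S_2/S_1 = 1·11 = 11 ≡ 11 = α_err ✓ (single-error assumption holds).
Step 4: error magnitude e = S_0/v_2 = S_0·∏_{j≠2}(α_2 − α_j) = 10·7 = 70 ≡ 5 (mod 13).
Step 5: correct position 2: c_2 = r_2 − e = 5 − 5 ≡ 0 (mod 13). Hence c = [12, 0, 9, 4, 8].
  Check: interpolating c through the α_i gives m(x) = 1 + 7·x (degree < 2) with m(α_i) = c_i for every i, so c is indeed a codeword.


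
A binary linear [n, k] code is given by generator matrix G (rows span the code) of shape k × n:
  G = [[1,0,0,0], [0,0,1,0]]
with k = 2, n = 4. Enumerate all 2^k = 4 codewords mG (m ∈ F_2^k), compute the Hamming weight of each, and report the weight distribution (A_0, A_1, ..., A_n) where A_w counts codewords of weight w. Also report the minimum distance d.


Weight distribution: A_0 = 1, A_1 = 2, A_2 = 1. Minimum distance d = 1.

Enumerate all 2^2 = 4 messages m ∈ F_2^2.
For each, compute codeword c = mG in F_2^4, then tally its weight.
  m = 00 → c = 0000, weight = 0.
  m = 10 → c = 1000, weight = 1.
  m = 01 → c = 0010, weight = 1.
  m = 11 → c = 1010, weight = 2.
Tally weights:
  weight 0: 1 codewords.
  weight 1: 2 codewords.
  weight 2: 1 codewords.
Minimum distance d = smallest w > 0 with A_w > 0 = 1.
Sanity: Σ A_w = 4 = 2^2 = 4 ✓.


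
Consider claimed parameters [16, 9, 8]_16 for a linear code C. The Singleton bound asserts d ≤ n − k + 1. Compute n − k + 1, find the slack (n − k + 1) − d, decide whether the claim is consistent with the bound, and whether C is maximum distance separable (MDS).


Singleton RHS = n − k + 1 = 8, slack = 0, bound satisfied, MDS.

Singleton bound: d ≤ n − k + 1.
Here n = 16, k = 9, so n − k + 1 = 8.
Given d = 8, check d ≤ 8: YES.
Slack = (n − k + 1) − d = 0.
The code is MDS (slack = 0).
Description: the claimed parameters are [16, 9, 8]_16; such a code would be MDS (meets Singleton bound).


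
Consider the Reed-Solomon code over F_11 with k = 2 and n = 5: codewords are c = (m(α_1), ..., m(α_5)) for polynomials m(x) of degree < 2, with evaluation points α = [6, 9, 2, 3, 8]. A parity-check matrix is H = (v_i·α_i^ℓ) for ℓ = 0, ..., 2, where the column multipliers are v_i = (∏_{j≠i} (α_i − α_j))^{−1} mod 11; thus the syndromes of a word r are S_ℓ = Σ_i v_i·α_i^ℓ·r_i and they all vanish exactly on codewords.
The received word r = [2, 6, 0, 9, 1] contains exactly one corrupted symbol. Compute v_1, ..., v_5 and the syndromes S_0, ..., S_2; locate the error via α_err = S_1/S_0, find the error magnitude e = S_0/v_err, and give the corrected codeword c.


S = (6, 1, 2), error at position 3, error magnitude e = 7, c = [2, 6, 4, 9, 1].

Step 1: column multipliers v_i = (∏_{j≠i}(α_i − α_j))^{−1} mod 11.
  i = 1 (α = 6): (6−9)(6−2)(6−3)(6−8) = (−3)·4·3·(−2) = 72 ≡ 6, so v_1 = 6^{−1} = 2 (mod 11).
  i = 2 (α = 9): (9−6)(9−2)(9−3)(9−8) = 3·7·6·1 = 126 ≡ 5, so v_2 = 5^{−1} = 9 (mod 11).
  i = 3 (α = 2): (2−6)(2−9)(2−3)(2−8) = (−4)·(−7)·(−1)·(−6) = 168 ≡ 3, so v_3 = 3^{−1} = 4 (mod 11).
  i = 4 (α = 3): (3−6)(3−9)(3−2)(3−8) = (−3)·(−6)·1·(−5) = −90 ≡ 9, so v_4 = 9^{−1} = 5 (mod 11).
  i = 5 (α = 8): (8−6)(8−9)(8−2)(8−3) = 2·(−1)·6·5 = −60 ≡ 6, so v_5 = 6^{−1} = 2 (mod 11).
  v = [2, 9, 4, 5, 2].
Step 2: syndromes of r = [2, 6, 0, 9, 1] (all sums mod 11).
  S_0 = Σ v_i r_i = 2·2 + 9·6 + 4·0 + 5·9 + 2·1 = 105 ≡ 6.
  S_1 = Σ v_i α_i r_i = 2·6·2 + 9·9·6 + 4·2·0 + 5·3·9 + 2·8·1 = 661 ≡ 1.
  α_i^2 mod 11 = [3, 4, 4, 9, 9].
  S_2 = Σ v_i α_i^2 r_i = 2·3·2 + 9·4·6 + 4·4·0 + 5·9·9 + 2·9·1 = 651 ≡ 2.
  S = (6, 1, 2) ≠ 0, so r is not a codeword (an error is present).
Step 3: locate the error. For a single error e at position i, S_ℓ = v_i·e·α_i^ℓ, so α_err = S_1/S_0.
  S_0^{−1} = 6^{−1} = 2 (mod 11), so α_err = 1·2 = 2 ≡ 2 = α_3. Error position i = 3.
  Consistency check: S_2/S_1 = 2·1 = 2 ≡ 2 = α_err ✓ (single-error assumption holds).
Step 4: error magnitude e = S_0/v_3 = S_0·∏_{j≠3}(α_3 − α_j) = 6·3 = 18 ≡ 7 (mod 11).
Step 5: correct position 3: c_3 = r_3 − e = 0 − 7 ≡ 4 (mod 11). Hence c = [2, 6, 4, 9, 1].
  Check: interpolating c through the α_i gives m(x) = 5 + 5·x (degree < 2) with m(α_i) = c_i for every i, so c is indeed a codeword.
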